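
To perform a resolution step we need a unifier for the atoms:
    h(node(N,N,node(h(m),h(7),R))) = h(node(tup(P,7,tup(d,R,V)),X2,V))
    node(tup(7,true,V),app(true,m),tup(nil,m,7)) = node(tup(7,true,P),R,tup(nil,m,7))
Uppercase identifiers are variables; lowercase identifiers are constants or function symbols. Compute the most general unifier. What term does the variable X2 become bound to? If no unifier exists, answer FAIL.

tup(node(h(m),h(7),app(true,m)),7,tup(d,app(true,m),node(h(m),h(7),app(true,m))))

Decompose h/1: node(N,N,node(h(m),h(7),R)) = node(tup(P,7,tup(d,R,V)),X2,V).
Decompose node/3: N = tup(P,7,tup(d,R,V)),  N = X2,  node(h(m),h(7),R) = V.
Bind N := tup(P,7,tup(d,R,V)); substituting into the one remaining equation that mentions N gives: tup(P,7,tup(d,R,V)) = X2.
Bind X2 := tup(P,7,tup(d,R,V)); no other remaining equation mentions X2.
Bind V := node(h(m),h(7),R); substituting into the remaining equation gives: node(tup(7,true,node(h(m),h(7),R)),app(true,m),tup(nil,m,7)) = node(tup(7,true,P),R,tup(nil,m,7)). Substituting into the earlier bindings gives N := tup(P,7,tup(d,R,node(h(m),h(7),R))), X2 := tup(P,7,tup(d,R,node(h(m),h(7),R))).
Decompose node/3: tup(7,true,node(h(m),h(7),R)) = tup(7,true,P),  app(true,m) = R,  tup(nil,m,7) = tup(nil,m,7).
Decompose tup/3: 7 = 7,  true = true,  node(h(m),h(7),R) = P.
Delete trivial equation 7 = 7.
Delete trivial equation true = true.
Bind P := node(h(m),h(7),R); no other remaining equation mentions P. Substituting into the earlier bindings gives N := tup(node(h(m),h(7),R),7,tup(d,R,node(h(m),h(7),R))), X2 := tup(node(h(m),h(7),R),7,tup(d,R,node(h(m),h(7),R))).
Bind R := app(true,m); no other remaining equation mentions R. Substituting into the earlier bindings gives N := tup(node(h(m),h(7),app(true,m)),7,tup(d,app(true,m),node(h(m),h(7),app(true,m)))), X2 := tup(node(h(m),h(7),app(true,m)),7,tup(d,app(true,m),node(h(m),h(7),app(true,m)))), V := node(h(m),h(7),app(true,m)), P := node(h(m),h(7),app(true,m)).
Delete trivial equation tup(nil,m,7) = tup(nil,m,7).
MGU = { N -> tup(node(h(m),h(7),app(true,m)),7,tup(d,app(true,m),node(h(m),h(7),app(true,m)))), X2 -> tup(node(h(m),h(7),app(true,m)),7,tup(d,app(true,m),node(h(m),h(7),app(true,m)))), V -> node(h(m),h(7),app(true,m)), P -> node(h(m),h(7),app(true,m)), R -> app(true,m) }, so X2 -> tup(node(h(m),h(7),app(true,m)),7,tup(d,app(true,m),node(h(m),h(7),app(true,m)))).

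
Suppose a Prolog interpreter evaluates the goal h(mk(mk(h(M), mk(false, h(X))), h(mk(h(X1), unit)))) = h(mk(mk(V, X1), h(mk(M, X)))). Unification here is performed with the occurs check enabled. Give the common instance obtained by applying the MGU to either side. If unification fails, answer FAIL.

Decompose h/1: mk(mk(h(M), mk(false, h(X))), h(mk(h(X1), unit))) = mk(mk(V, X1), h(mk(M, X))).
Decompose mk/2: mk(h(M), mk(false, h(X))) = mk(V, X1),  h(mk(h(X1), unit)) = h(mk(M, X)).
Decompose mk/2: h(M) = V,  mk(false, h(X)) = X1.
Bind V := h(M); no other remaining equation mentions V.
Bind X1 := mk(false, h(X)); substituting into the remaining equation gives: h(mk(h(mk(false, h(X))), unit)) = h(mk(M, X)).
Decompose h/1: mk(h(mk(false, h(X))), unit) = mk(M, X).
Decompose mk/2: h(mk(false, h(X))) = M,  unit = X.
Bind M := h(mk(false, h(X))); no other remaining equation mentions M. Substituting into the earlier binding gives V := h(h(mk(false, h(X)))).
Bind X := unit. Substituting into the earlier bindings gives V := h(h(mk(false, h(unit)))), X1 := mk(false, h(unit)), M := h(mk(false, h(unit))).
Applying the MGU to either side gives h(mk(mk(h(h(mk(false, h(unit)))), mk(false, h(unit))), h(mk(h(mk(false, h(unit))), unit)))).

h(mk(mk(h(h(mk(false, h(unit)))), mk(false, h(unit))), h(mk(h(mk(false, h(unit))), unit))))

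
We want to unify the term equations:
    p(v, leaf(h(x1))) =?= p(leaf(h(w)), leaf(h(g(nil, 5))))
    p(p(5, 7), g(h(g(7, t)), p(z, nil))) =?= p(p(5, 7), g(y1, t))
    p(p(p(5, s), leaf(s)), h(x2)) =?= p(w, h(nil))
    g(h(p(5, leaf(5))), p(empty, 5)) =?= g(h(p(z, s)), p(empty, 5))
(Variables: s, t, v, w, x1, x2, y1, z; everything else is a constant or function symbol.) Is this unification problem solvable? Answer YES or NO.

YES

Decompose p/2: v =?= leaf(h(w)),  leaf(h(x1)) =?= leaf(h(g(nil, 5))).
Bind v := leaf(h(w)); no other remaining equation mentions v.
Decompose leaf/1: h(x1) =?= h(g(nil, 5)).
Decompose h/1: x1 =?= g(nil, 5).
Bind x1 := g(nil, 5); no other remaining equation mentions x1.
Decompose p/2: p(5, 7) =?= p(5, 7),  g(h(g(7, t)), p(z, nil)) =?= g(y1, t).
Delete trivial equation p(5, 7) =?= p(5, 7).
Decompose g/2: h(g(7, t)) =?= y1,  p(z, nil) =?= t.
Bind y1 := h(g(7, t)); no other remaining equation mentions y1.
Bind t := p(z, nil); no other remaining equation mentions t. Substituting into the earlier binding gives y1 := h(g(7, p(z, nil))).
Decompose p/2: p(p(5, s), leaf(s)) =?= w,  h(x2) =?= h(nil).
Bind w := p(p(5, s), leaf(s)); no other remaining equation mentions w. Substituting into the earlier binding gives v := leaf(h(p(p(5, s), leaf(s)))).
Decompose h/1: x2 =?= nil.
Bind x2 := nil; no other remaining equation mentions x2.
Decompose g/2: h(p(5, leaf(5))) =?= h(p(z, s)),  p(empty, 5) =?= p(empty, 5).
Decompose h/1: p(5, leaf(5)) =?= p(z, s).
Decompose p/2: 5 =?= z,  leaf(5) =?= s.
Bind z := 5; no other remaining equation mentions z. Substituting into the earlier bindings gives y1 := h(g(7, p(5, nil))), t := p(5, nil).
Bind s := leaf(5); no other remaining equation mentions s. Substituting into the earlier bindings gives v := leaf(h(p(p(5, leaf(5)), leaf(leaf(5))))), w := p(p(5, leaf(5)), leaf(leaf(5))).
Delete trivial equation p(empty, 5) =?= p(empty, 5).
No equations remain and no clash or occurs-check failure arose, so a unifier exists.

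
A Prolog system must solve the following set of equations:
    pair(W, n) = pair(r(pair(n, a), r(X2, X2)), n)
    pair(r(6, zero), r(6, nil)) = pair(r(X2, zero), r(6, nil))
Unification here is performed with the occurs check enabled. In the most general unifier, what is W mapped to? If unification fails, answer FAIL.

r(pair(n, a), r(6, 6))

Decompose pair/2: W = r(pair(n, a), r(X2, X2)),  n = n.
Bind W := r(pair(n, a), r(X2, X2)); no other remaining equation mentions W.
Delete trivial equation n = n.
Decompose pair/2: r(6, zero) = r(X2, zero),  r(6, nil) = r(6, nil).
Decompose r/2: 6 = X2,  zero = zero.
Bind X2 := 6; no other remaining equation mentions X2. Substituting into the earlier binding gives W := r(pair(n, a), r(6, 6)).
Delete trivial equation zero = zero.
Delete trivial equation r(6, nil) = r(6, nil).
MGU = { W -> r(pair(n, a), r(6, 6)), X2 -> 6 }, so W -> r(pair(n, a), r(6, 6)).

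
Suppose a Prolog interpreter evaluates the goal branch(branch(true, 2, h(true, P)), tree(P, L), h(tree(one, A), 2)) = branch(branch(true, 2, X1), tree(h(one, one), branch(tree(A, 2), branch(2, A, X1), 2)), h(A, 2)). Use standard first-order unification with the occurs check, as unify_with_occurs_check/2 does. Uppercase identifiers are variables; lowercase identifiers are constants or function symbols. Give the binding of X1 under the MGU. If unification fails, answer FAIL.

FAIL

Decompose branch/3: branch(true, 2, h(true, P)) = branch(true, 2, X1),  tree(P, L) = tree(h(one, one), branch(tree(A, 2), branch(2, A, X1), 2)),  h(tree(one, A), 2) = h(A, 2).
Decompose branch/3: true = true,  2 = 2,  h(true, P) = X1.
Delete trivial equation true = true.
Delete trivial equation 2 = 2.
Bind X1 := h(true, P); substituting into the one remaining equation that mentions X1 gives: tree(P, L) = tree(h(one, one), branch(tree(A, 2), branch(2, A, h(true, P)), 2)).
Decompose tree/2: P = h(one, one),  L = branch(tree(A, 2), branch(2, A, h(true, P)), 2).
Bind P := h(one, one); substituting into the one remaining equation that mentions P gives: L = branch(tree(A, 2), branch(2, A, h(true, h(one, one))), 2). Substituting into the earlier binding gives X1 := h(true, h(one, one)).
Bind L := branch(tree(A, 2), branch(2, A, h(true, h(one, one))), 2); no other remaining equation mentions L.
Decompose h/2: tree(one, A) = A,  2 = 2.
Occurs check fails: A occurs in tree(one, A); the equation A = tree(one, A) has no finite solution.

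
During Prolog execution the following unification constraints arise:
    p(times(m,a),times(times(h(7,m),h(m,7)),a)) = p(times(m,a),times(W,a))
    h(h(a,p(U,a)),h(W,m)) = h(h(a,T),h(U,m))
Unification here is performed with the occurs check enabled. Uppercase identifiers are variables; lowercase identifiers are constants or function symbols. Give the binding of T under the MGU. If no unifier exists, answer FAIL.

Decompose p/2: times(m,a) = times(m,a),  times(times(h(7,m),h(m,7)),a) = times(W,a).
Delete trivial equation times(m,a) = times(m,a).
Decompose times/2: times(h(7,m),h(m,7)) = W,  a = a.
Bind W := times(h(7,m),h(m,7)); substituting into the one remaining equation that mentions W gives: h(h(a,p(U,a)),h(times(h(7,m),h(m,7)),m)) = h(h(a,T),h(U,m)).
Delete trivial equation a = a.
Decompose h/2: h(a,p(U,a)) = h(a,T),  h(times(h(7,m),h(m,7)),m) = h(U,m).
Decompose h/2: a = a,  p(U,a) = T.
Delete trivial equation a = a.
Bind T := p(U,a); no other remaining equation mentions T.
Decompose h/2: times(h(7,m),h(m,7)) = U,  m = m.
Bind U := times(h(7,m),h(m,7)); no other remaining equation mentions U. Substituting into the earlier binding gives T := p(times(h(7,m),h(m,7)),a).
Delete trivial equation m = m.
MGU = { W = times(h(7,m),h(m,7)), T = p(times(h(7,m),h(m,7)),a), U = times(h(7,m),h(m,7)) }, so T = p(times(h(7,m),h(m,7)),a).

p(times(h(7,m),h(m,7)),a)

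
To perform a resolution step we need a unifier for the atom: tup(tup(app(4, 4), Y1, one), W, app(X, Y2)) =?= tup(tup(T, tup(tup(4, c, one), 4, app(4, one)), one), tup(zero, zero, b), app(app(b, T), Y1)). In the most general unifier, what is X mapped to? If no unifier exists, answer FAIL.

app(b, app(4, 4))

Decompose tup/3: tup(app(4, 4), Y1, one) =?= tup(T, tup(tup(4, c, one), 4, app(4, one)), one),  W =?= tup(zero, zero, b),  app(X, Y2) =?= app(app(b, T), Y1).
Decompose tup/3: app(4, 4) =?= T,  Y1 =?= tup(tup(4, c, one), 4, app(4, one)),  one =?= one.
Bind T := app(4, 4); substituting into the one remaining equation that mentions T gives: app(X, Y2) =?= app(app(b, app(4, 4)), Y1).
Bind Y1 := tup(tup(4, c, one), 4, app(4, one)); substituting into the one remaining equation that mentions Y1 gives: app(X, Y2) =?= app(app(b, app(4, 4)), tup(tup(4, c, one), 4, app(4, one))).
Delete trivial equation one =?= one.
Bind W := tup(zero, zero, b); no other remaining equation mentions W.
Decompose app/2: X =?= app(b, app(4, 4)),  Y2 =?= tup(tup(4, c, one), 4, app(4, one)).
Bind X := app(b, app(4, 4)); no other remaining equation mentions X.
Bind Y2 := tup(tup(4, c, one), 4, app(4, one)).
MGU = { T ↦ app(4, 4), Y1 ↦ tup(tup(4, c, one), 4, app(4, one)), W ↦ tup(zero, zero, b), X ↦ app(b, app(4, 4)), Y2 ↦ tup(tup(4, c, one), 4, app(4, one)) }, so X ↦ app(b, app(4, 4)).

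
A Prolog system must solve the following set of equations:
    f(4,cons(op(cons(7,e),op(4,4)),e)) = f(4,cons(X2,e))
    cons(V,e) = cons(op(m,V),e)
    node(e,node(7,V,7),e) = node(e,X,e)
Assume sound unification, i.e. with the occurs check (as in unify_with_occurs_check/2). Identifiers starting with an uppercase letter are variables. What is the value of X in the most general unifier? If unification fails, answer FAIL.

Decompose f/2: 4 = 4,  cons(op(cons(7,e),op(4,4)),e) = cons(X2,e).
Delete trivial equation 4 = 4.
Decompose cons/2: op(cons(7,e),op(4,4)) = X2,  e = e.
Bind X2 := op(cons(7,e),op(4,4)); no other remaining equation mentions X2.
Delete trivial equation e = e.
Decompose cons/2: V = op(m,V),  e = e.
Occurs check fails: V occurs in op(m,V); the equation V = op(m,V) has no finite solution.

FAIL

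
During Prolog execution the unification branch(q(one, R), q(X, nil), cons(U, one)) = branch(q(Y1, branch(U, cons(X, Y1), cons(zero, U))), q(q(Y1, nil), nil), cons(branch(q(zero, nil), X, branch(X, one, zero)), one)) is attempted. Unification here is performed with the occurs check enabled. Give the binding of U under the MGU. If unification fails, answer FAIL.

Decompose branch/3: q(one, R) = q(Y1, branch(U, cons(X, Y1), cons(zero, U))),  q(X, nil) = q(q(Y1, nil), nil),  cons(U, one) = cons(branch(q(zero, nil), X, branch(X, one, zero)), one).
Decompose q/2: one = Y1,  R = branch(U, cons(X, Y1), cons(zero, U)).
Bind Y1 := one; substituting into the 2 remaining equations that mention Y1 gives: R = branch(U, cons(X, one), cons(zero, U)),  q(X, nil) = q(q(one, nil), nil).
Bind R := branch(U, cons(X, one), cons(zero, U)); no other remaining equation mentions R.
Decompose q/2: X = q(one, nil),  nil = nil.
Bind X := q(one, nil); substituting into the one remaining equation that mentions X gives: cons(U, one) = cons(branch(q(zero, nil), q(one, nil), branch(q(one, nil), one, zero)), one). Substituting into the earlier binding gives R := branch(U, cons(q(one, nil), one), cons(zero, U)).
Delete trivial equation nil = nil.
Decompose cons/2: U = branch(q(zero, nil), q(one, nil), branch(q(one, nil), one, zero)),  one = one.
Bind U := branch(q(zero, nil), q(one, nil), branch(q(one, nil), one, zero)); no other remaining equation mentions U. Substituting into the earlier binding gives R := branch(branch(q(zero, nil), q(one, nil), branch(q(one, nil), one, zero)), cons(q(one, nil), one), cons(zero, branch(q(zero, nil), q(one, nil), branch(q(one, nil), one, zero)))).
Delete trivial equation one = one.
MGU = { Y1 ↦ one, R ↦ branch(branch(q(zero, nil), q(one, nil), branch(q(one, nil), one, zero)), cons(q(one, nil), one), cons(zero, branch(q(zero, nil), q(one, nil), branch(q(one, nil), one, zero)))), X ↦ q(one, nil), U ↦ branch(q(zero, nil), q(one, nil), branch(q(one, nil), one, zero)) }, so U ↦ branch(q(zero, nil), q(one, nil), branch(q(one, nil), one, zero)).

branch(q(zero, nil), q(one, nil), branch(q(one, nil), one, zero))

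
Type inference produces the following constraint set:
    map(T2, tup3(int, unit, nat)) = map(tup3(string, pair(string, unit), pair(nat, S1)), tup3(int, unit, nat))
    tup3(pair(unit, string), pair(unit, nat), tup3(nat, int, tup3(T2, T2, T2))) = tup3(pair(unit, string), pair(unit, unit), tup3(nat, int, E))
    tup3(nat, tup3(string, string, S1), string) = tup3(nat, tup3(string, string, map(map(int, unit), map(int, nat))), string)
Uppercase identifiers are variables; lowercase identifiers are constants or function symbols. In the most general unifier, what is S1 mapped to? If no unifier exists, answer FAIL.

FAIL

Decompose map/2: T2 = tup3(string, pair(string, unit), pair(nat, S1)),  tup3(int, unit, nat) = tup3(int, unit, nat).
Bind T2 := tup3(string, pair(string, unit), pair(nat, S1)); substituting into the one remaining equation that mentions T2 gives: tup3(pair(unit, string), pair(unit, nat), tup3(nat, int, tup3(tup3(string, pair(string, unit), pair(nat, S1)), tup3(string, pair(string, unit), pair(nat, S1)), tup3(string, pair(string, unit), pair(nat, S1))))) = tup3(pair(unit, string), pair(unit, unit), tup3(nat, int, E)).
Delete trivial equation tup3(int, unit, nat) = tup3(int, unit, nat).
Decompose tup3/3: pair(unit, string) = pair(unit, string),  pair(unit, nat) = pair(unit, unit),  tup3(nat, int, tup3(tup3(string, pair(string, unit), pair(nat, S1)), tup3(string, pair(string, unit), pair(nat, S1)), tup3(string, pair(string, unit), pair(nat, S1)))) = tup3(nat, int, E).
Delete trivial equation pair(unit, string) = pair(unit, string).
Decompose pair/2: unit = unit,  nat = unit.
Delete trivial equation unit = unit.
Clash: constants nat and unit differ; no unifier exists.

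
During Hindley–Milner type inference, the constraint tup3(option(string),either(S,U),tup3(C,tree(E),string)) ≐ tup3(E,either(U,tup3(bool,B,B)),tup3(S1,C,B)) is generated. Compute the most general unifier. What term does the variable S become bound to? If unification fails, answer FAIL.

tup3(bool,string,string)

Decompose tup3/3: option(string) ≐ E,  either(S,U) ≐ either(U,tup3(bool,B,B)),  tup3(C,tree(E),string) ≐ tup3(S1,C,B).
Bind E := option(string); substituting into the one remaining equation that mentions E gives: tup3(C,tree(option(string)),string) ≐ tup3(S1,C,B).
Decompose either/2: S ≐ U,  U ≐ tup3(bool,B,B).
Bind S := U; no other remaining equation mentions S.
Bind U := tup3(bool,B,B); no other remaining equation mentions U. Substituting into the earlier binding gives S := tup3(bool,B,B).
Decompose tup3/3: C ≐ S1,  tree(option(string)) ≐ C,  string ≐ B.
Bind C := S1; substituting into the one remaining equation that mentions C gives: tree(option(string)) ≐ S1.
Bind S1 := tree(option(string)); no other remaining equation mentions S1. Substituting into the earlier binding gives C := tree(option(string)).
Bind B := string. Substituting into the earlier bindings gives S := tup3(bool,string,string), U := tup3(bool,string,string).
MGU = { E := option(string), S := tup3(bool,string,string), U := tup3(bool,string,string), C := tree(option(string)), S1 := tree(option(string)), B := string }, so S := tup3(bool,string,string).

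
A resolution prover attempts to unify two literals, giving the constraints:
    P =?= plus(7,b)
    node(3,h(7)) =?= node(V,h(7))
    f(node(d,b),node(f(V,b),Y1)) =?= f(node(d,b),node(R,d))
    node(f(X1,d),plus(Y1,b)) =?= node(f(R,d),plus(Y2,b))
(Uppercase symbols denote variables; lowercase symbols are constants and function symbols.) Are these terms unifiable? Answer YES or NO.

Bind P := plus(7,b); no other remaining equation mentions P.
Decompose node/2: 3 =?= V,  h(7) =?= h(7).
Bind V := 3; substituting into the one remaining equation that mentions V gives: f(node(d,b),node(f(3,b),Y1)) =?= f(node(d,b),node(R,d)).
Delete trivial equation h(7) =?= h(7).
Decompose f/2: node(d,b) =?= node(d,b),  node(f(3,b),Y1) =?= node(R,d).
Delete trivial equation node(d,b) =?= node(d,b).
Decompose node/2: f(3,b) =?= R,  Y1 =?= d.
Bind R := f(3,b); substituting into the one remaining equation that mentions R gives: node(f(X1,d),plus(Y1,b)) =?= node(f(f(3,b),d),plus(Y2,b)).
Bind Y1 := d; substituting into the remaining equation gives: node(f(X1,d),plus(d,b)) =?= node(f(f(3,b),d),plus(Y2,b)).
Decompose node/2: f(X1,d) =?= f(f(3,b),d),  plus(d,b) =?= plus(Y2,b).
Decompose f/2: X1 =?= f(3,b),  d =?= d.
Bind X1 := f(3,b); no other remaining equation mentions X1.
Delete trivial equation d =?= d.
Decompose plus/2: d =?= Y2,  b =?= b.
Bind Y2 := d; no other remaining equation mentions Y2.
Delete trivial equation b =?= b.
No equations remain and no clash or occurs-check failure arose, so a unifier exists.

YES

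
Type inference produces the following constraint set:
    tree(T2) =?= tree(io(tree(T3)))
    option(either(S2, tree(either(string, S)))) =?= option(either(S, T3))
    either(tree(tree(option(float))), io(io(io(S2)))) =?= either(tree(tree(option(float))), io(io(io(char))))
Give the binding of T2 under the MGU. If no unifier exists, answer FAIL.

io(tree(tree(either(string, char))))

Decompose tree/1: T2 =?= io(tree(T3)).
Bind T2 := io(tree(T3)); no other remaining equation mentions T2.
Decompose option/1: either(S2, tree(either(string, S))) =?= either(S, T3).
Decompose either/2: S2 =?= S,  tree(either(string, S)) =?= T3.
Bind S2 := S; substituting into the one remaining equation that mentions S2 gives: either(tree(tree(option(float))), io(io(io(S)))) =?= either(tree(tree(option(float))), io(io(io(char)))).
Bind T3 := tree(either(string, S)); no other remaining equation mentions T3. Substituting into the earlier binding gives T2 := io(tree(tree(either(string, S)))).
Decompose either/2: tree(tree(option(float))) =?= tree(tree(option(float))),  io(io(io(S))) =?= io(io(io(char))).
Delete trivial equation tree(tree(option(float))) =?= tree(tree(option(float))).
Decompose io/1: io(io(S)) =?= io(io(char)).
Decompose io/1: io(S) =?= io(char).
Decompose io/1: S =?= char.
Bind S := char. Substituting into the earlier bindings gives T2 := io(tree(tree(either(string, char)))), S2 := char, T3 := tree(either(string, char)).
MGU = { T2 -> io(tree(tree(either(string, char)))), S2 -> char, T3 -> tree(either(string, char)), S -> char }, so T2 -> io(tree(tree(either(string, char)))).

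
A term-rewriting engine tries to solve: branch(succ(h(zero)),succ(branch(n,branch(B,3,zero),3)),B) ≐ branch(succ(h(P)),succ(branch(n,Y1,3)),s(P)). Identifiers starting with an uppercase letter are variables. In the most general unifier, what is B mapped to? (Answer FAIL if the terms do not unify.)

Decompose branch/3: succ(h(zero)) ≐ succ(h(P)),  succ(branch(n,branch(B,3,zero),3)) ≐ succ(branch(n,Y1,3)),  B ≐ s(P).
Decompose succ/1: h(zero) ≐ h(P).
Decompose h/1: zero ≐ P.
Bind P := zero; substituting into the one remaining equation that mentions P gives: B ≐ s(zero).
Decompose succ/1: branch(n,branch(B,3,zero),3) ≐ branch(n,Y1,3).
Decompose branch/3: n ≐ n,  branch(B,3,zero) ≐ Y1,  3 ≐ 3.
Delete trivial equation n ≐ n.
Bind Y1 := branch(B,3,zero); no other remaining equation mentions Y1.
Delete trivial equation 3 ≐ 3.
Bind B := s(zero). Substituting into the earlier binding gives Y1 := branch(s(zero),3,zero).
MGU = { P ↦ zero, Y1 ↦ branch(s(zero),3,zero), B ↦ s(zero) }, so B ↦ s(zero).

s(zero)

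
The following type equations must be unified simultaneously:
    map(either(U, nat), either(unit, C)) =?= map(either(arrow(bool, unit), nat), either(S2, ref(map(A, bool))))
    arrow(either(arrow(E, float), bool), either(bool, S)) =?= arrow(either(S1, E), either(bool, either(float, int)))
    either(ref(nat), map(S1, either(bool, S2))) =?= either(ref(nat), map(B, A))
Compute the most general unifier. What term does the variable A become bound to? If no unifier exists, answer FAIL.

either(bool, unit)

Decompose map/2: either(U, nat) =?= either(arrow(bool, unit), nat),  either(unit, C) =?= either(S2, ref(map(A, bool))).
Decompose either/2: U =?= arrow(bool, unit),  nat =?= nat.
Bind U := arrow(bool, unit); no other remaining equation mentions U.
Delete trivial equation nat =?= nat.
Decompose either/2: unit =?= S2,  C =?= ref(map(A, bool)).
Bind S2 := unit; substituting into the one remaining equation that mentions S2 gives: either(ref(nat), map(S1, either(bool, unit))) =?= either(ref(nat), map(B, A)).
Bind C := ref(map(A, bool)); no other remaining equation mentions C.
Decompose arrow/2: either(arrow(E, float), bool) =?= either(S1, E),  either(bool, S) =?= either(bool, either(float, int)).
Decompose either/2: arrow(E, float) =?= S1,  bool =?= E.
Bind S1 := arrow(E, float); substituting into the one remaining equation that mentions S1 gives: either(ref(nat), map(arrow(E, float), either(bool, unit))) =?= either(ref(nat), map(B, A)).
Bind E := bool; substituting into the one remaining equation that mentions E gives: either(ref(nat), map(arrow(bool, float), either(bool, unit))) =?= either(ref(nat), map(B, A)). Substituting into the earlier binding gives S1 := arrow(bool, float).
Decompose either/2: bool =?= bool,  S =?= either(float, int).
Delete trivial equation bool =?= bool.
Bind S := either(float, int); no other remaining equation mentions S.
Decompose either/2: ref(nat) =?= ref(nat),  map(arrow(bool, float), either(bool, unit)) =?= map(B, A).
Delete trivial equation ref(nat) =?= ref(nat).
Decompose map/2: arrow(bool, float) =?= B,  either(bool, unit) =?= A.
Bind B := arrow(bool, float); no other remaining equation mentions B.
Bind A := either(bool, unit). Substituting into the earlier binding gives C := ref(map(either(bool, unit), bool)).
MGU = { U ↦ arrow(bool, unit), S2 ↦ unit, C ↦ ref(map(either(bool, unit), bool)), S1 ↦ arrow(bool, float), E ↦ bool, S ↦ either(float, int), B ↦ arrow(bool, float), A ↦ either(bool, unit) }, so A ↦ either(bool, unit).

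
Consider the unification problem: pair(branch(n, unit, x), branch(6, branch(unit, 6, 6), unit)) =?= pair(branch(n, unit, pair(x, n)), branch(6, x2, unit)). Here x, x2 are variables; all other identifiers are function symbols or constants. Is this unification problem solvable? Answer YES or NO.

NO

Decompose pair/2: branch(n, unit, x) =?= branch(n, unit, pair(x, n)),  branch(6, branch(unit, 6, 6), unit) =?= branch(6, x2, unit).
Decompose branch/3: n =?= n,  unit =?= unit,  x =?= pair(x, n).
Delete trivial equation n =?= n.
Delete trivial equation unit =?= unit.
Occurs check fails: x occurs in pair(x, n); the equation x =?= pair(x, n) has no finite solution.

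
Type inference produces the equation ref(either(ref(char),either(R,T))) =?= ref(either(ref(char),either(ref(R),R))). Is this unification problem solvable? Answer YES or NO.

NO

Decompose ref/1: either(ref(char),either(R,T)) =?= either(ref(char),either(ref(R),R)).
Decompose either/2: ref(char) =?= ref(char),  either(R,T) =?= either(ref(R),R).
Delete trivial equation ref(char) =?= ref(char).
Decompose either/2: R =?= ref(R),  T =?= R.
Occurs check fails: R occurs in ref(R); the equation R =?= ref(R) has no finite solution.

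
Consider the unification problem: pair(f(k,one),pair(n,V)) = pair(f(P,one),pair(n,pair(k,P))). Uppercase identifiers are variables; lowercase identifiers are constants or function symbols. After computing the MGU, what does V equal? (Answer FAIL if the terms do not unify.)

Decompose pair/2: f(k,one) = f(P,one),  pair(n,V) = pair(n,pair(k,P)).
Decompose f/2: k = P,  one = one.
Bind P := k; substituting into the one remaining equation that mentions P gives: pair(n,V) = pair(n,pair(k,k)).
Delete trivial equation one = one.
Decompose pair/2: n = n,  V = pair(k,k).
Delete trivial equation n = n.
Bind V := pair(k,k).
MGU = { P := k, V := pair(k,k) }, so V := pair(k,k).

pair(k,k)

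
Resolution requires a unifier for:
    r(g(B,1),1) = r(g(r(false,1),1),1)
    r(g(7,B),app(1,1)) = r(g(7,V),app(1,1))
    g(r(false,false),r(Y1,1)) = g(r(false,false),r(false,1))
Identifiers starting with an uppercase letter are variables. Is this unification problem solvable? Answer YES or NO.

YES

Decompose r/2: g(B,1) = g(r(false,1),1),  1 = 1.
Decompose g/2: B = r(false,1),  1 = 1.
Bind B := r(false,1); substituting into the one remaining equation that mentions B gives: r(g(7,r(false,1)),app(1,1)) = r(g(7,V),app(1,1)).
Delete trivial equation 1 = 1.
Delete trivial equation 1 = 1.
Decompose r/2: g(7,r(false,1)) = g(7,V),  app(1,1) = app(1,1).
Decompose g/2: 7 = 7,  r(false,1) = V.
Delete trivial equation 7 = 7.
Bind V := r(false,1); no other remaining equation mentions V.
Delete trivial equation app(1,1) = app(1,1).
Decompose g/2: r(false,false) = r(false,false),  r(Y1,1) = r(false,1).
Delete trivial equation r(false,false) = r(false,false).
Decompose r/2: Y1 = false,  1 = 1.
Bind Y1 := false; no other remaining equation mentions Y1.
Delete trivial equation 1 = 1.
No equations remain and no clash or occurs-check failure arose, so a unifier exists.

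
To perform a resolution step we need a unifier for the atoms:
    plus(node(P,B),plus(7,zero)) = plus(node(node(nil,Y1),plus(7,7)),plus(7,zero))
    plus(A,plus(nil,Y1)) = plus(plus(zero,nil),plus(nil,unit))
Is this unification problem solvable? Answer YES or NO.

YES

Decompose plus/2: node(P,B) = node(node(nil,Y1),plus(7,7)),  plus(7,zero) = plus(7,zero).
Decompose node/2: P = node(nil,Y1),  B = plus(7,7).
Bind P := node(nil,Y1); no other remaining equation mentions P.
Bind B := plus(7,7); no other remaining equation mentions B.
Delete trivial equation plus(7,zero) = plus(7,zero).
Decompose plus/2: A = plus(zero,nil),  plus(nil,Y1) = plus(nil,unit).
Bind A := plus(zero,nil); no other remaining equation mentions A.
Decompose plus/2: nil = nil,  Y1 = unit.
Delete trivial equation nil = nil.
Bind Y1 := unit. Substituting into the earlier binding gives P := node(nil,unit).
No equations remain and no clash or occurs-check failure arose, so a unifier exists.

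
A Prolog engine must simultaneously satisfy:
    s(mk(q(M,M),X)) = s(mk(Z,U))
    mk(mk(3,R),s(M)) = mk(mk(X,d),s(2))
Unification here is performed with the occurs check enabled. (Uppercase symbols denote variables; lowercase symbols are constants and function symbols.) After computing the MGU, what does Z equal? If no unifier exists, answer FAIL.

Decompose s/1: mk(q(M,M),X) = mk(Z,U).
Decompose mk/2: q(M,M) = Z,  X = U.
Bind Z := q(M,M); no other remaining equation mentions Z.
Bind X := U; substituting into the remaining equation gives: mk(mk(3,R),s(M)) = mk(mk(U,d),s(2)).
Decompose mk/2: mk(3,R) = mk(U,d),  s(M) = s(2).
Decompose mk/2: 3 = U,  R = d.
Bind U := 3; no other remaining equation mentions U. Substituting into the earlier binding gives X := 3.
Bind R := d; no other remaining equation mentions R.
Decompose s/1: M = 2.
Bind M := 2. Substituting into the earlier binding gives Z := q(2,2).
MGU = { Z -> q(2,2), X -> 3, U -> 3, R -> d, M -> 2 }, so Z -> q(2,2).

q(2,2)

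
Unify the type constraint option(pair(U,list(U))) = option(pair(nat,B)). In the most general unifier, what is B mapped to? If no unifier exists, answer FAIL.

Decompose option/1: pair(U,list(U)) = pair(nat,B).
Decompose pair/2: U = nat,  list(U) = B.
Bind U := nat; substituting into the remaining equation gives: list(nat) = B.
Bind B := list(nat).
MGU = { U ↦ nat, B ↦ list(nat) }, so B ↦ list(nat).

list(nat)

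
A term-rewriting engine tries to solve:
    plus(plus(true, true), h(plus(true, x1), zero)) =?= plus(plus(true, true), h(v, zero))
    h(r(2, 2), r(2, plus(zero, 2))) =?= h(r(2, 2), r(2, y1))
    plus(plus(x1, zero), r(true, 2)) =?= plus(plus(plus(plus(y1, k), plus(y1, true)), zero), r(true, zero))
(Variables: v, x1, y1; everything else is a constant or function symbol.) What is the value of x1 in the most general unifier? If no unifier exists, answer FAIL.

FAIL

Decompose plus/2: plus(true, true) =?= plus(true, true),  h(plus(true, x1), zero) =?= h(v, zero).
Delete trivial equation plus(true, true) =?= plus(true, true).
Decompose h/2: plus(true, x1) =?= v,  zero =?= zero.
Bind v := plus(true, x1); no other remaining equation mentions v.
Delete trivial equation zero =?= zero.
Decompose h/2: r(2, 2) =?= r(2, 2),  r(2, plus(zero, 2)) =?= r(2, y1).
Delete trivial equation r(2, 2) =?= r(2, 2).
Decompose r/2: 2 =?= 2,  plus(zero, 2) =?= y1.
Delete trivial equation 2 =?= 2.
Bind y1 := plus(zero, 2); substituting into the remaining equation gives: plus(plus(x1, zero), r(true, 2)) =?= plus(plus(plus(plus(plus(zero, 2), k), plus(plus(zero, 2), true)), zero), r(true, zero)).
Decompose plus/2: plus(x1, zero) =?= plus(plus(plus(plus(zero, 2), k), plus(plus(zero, 2), true)), zero),  r(true, 2) =?= r(true, zero).
Decompose plus/2: x1 =?= plus(plus(plus(zero, 2), k), plus(plus(zero, 2), true)),  zero =?= zero.
Bind x1 := plus(plus(plus(zero, 2), k), plus(plus(zero, 2), true)); no other remaining equation mentions x1. Substituting into the earlier binding gives v := plus(true, plus(plus(plus(zero, 2), k), plus(plus(zero, 2), true))).
Delete trivial equation zero =?= zero.
Decompose r/2: true =?= true,  2 =?= zero.
Delete trivial equation true =?= true.
Clash: constants 2 and zero differ; no unifier exists.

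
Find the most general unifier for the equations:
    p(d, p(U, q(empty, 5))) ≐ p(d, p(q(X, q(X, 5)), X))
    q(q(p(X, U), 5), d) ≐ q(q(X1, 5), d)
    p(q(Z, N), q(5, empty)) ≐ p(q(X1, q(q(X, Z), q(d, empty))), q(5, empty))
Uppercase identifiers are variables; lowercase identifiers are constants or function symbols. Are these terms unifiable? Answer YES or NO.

Decompose p/2: d ≐ d,  p(U, q(empty, 5)) ≐ p(q(X, q(X, 5)), X).
Delete trivial equation d ≐ d.
Decompose p/2: U ≐ q(X, q(X, 5)),  q(empty, 5) ≐ X.
Bind U := q(X, q(X, 5)); substituting into the one remaining equation that mentions U gives: q(q(p(X, q(X, q(X, 5))), 5), d) ≐ q(q(X1, 5), d).
Bind X := q(empty, 5); substituting into the remaining equations gives: q(q(p(q(empty, 5), q(q(empty, 5), q(q(empty, 5), 5))), 5), d) ≐ q(q(X1, 5), d),  p(q(Z, N), q(5, empty)) ≐ p(q(X1, q(q(q(empty, 5), Z), q(d, empty))), q(5, empty)). Substituting into the earlier binding gives U := q(q(empty, 5), q(q(empty, 5), 5)).
Decompose q/2: q(p(q(empty, 5), q(q(empty, 5), q(q(empty, 5), 5))), 5) ≐ q(X1, 5),  d ≐ d.
Decompose q/2: p(q(empty, 5), q(q(empty, 5), q(q(empty, 5), 5))) ≐ X1,  5 ≐ 5.
Bind X1 := p(q(empty, 5), q(q(empty, 5), q(q(empty, 5), 5))); substituting into the one remaining equation that mentions X1 gives: p(q(Z, N), q(5, empty)) ≐ p(q(p(q(empty, 5), q(q(empty, 5), q(q(empty, 5), 5))), q(q(q(empty, 5), Z), q(d, empty))), q(5, empty)).
Delete trivial equation 5 ≐ 5.
Delete trivial equation d ≐ d.
Decompose p/2: q(Z, N) ≐ q(p(q(empty, 5), q(q(empty, 5), q(q(empty, 5), 5))), q(q(q(empty, 5), Z), q(d, empty))),  q(5, empty) ≐ q(5, empty).
Decompose q/2: Z ≐ p(q(empty, 5), q(q(empty, 5), q(q(empty, 5), 5))),  N ≐ q(q(q(empty, 5), Z), q(d, empty)).
Bind Z := p(q(empty, 5), q(q(empty, 5), q(q(empty, 5), 5))); substituting into the one remaining equation that mentions Z gives: N ≐ q(q(q(empty, 5), p(q(empty, 5), q(q(empty, 5), q(q(empty, 5), 5)))), q(d, empty)).
Bind N := q(q(q(empty, 5), p(q(empty, 5), q(q(empty, 5), q(q(empty, 5), 5)))), q(d, empty)); no other remaining equation mentions N.
Delete trivial equation q(5, empty) ≐ q(5, empty).
No equations remain and no clash or occurs-check failure arose, so a unifier exists.

YES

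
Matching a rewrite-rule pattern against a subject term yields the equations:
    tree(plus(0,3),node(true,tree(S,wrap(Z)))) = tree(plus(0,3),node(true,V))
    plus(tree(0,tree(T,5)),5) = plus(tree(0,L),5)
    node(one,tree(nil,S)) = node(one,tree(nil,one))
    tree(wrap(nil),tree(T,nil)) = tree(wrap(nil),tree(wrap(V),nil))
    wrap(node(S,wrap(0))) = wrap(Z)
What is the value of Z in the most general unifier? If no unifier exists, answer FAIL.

Decompose tree/2: plus(0,3) = plus(0,3),  node(true,tree(S,wrap(Z))) = node(true,V).
Delete trivial equation plus(0,3) = plus(0,3).
Decompose node/2: true = true,  tree(S,wrap(Z)) = V.
Delete trivial equation true = true.
Bind V := tree(S,wrap(Z)); substituting into the one remaining equation that mentions V gives: tree(wrap(nil),tree(T,nil)) = tree(wrap(nil),tree(wrap(tree(S,wrap(Z))),nil)).
Decompose plus/2: tree(0,tree(T,5)) = tree(0,L),  5 = 5.
Decompose tree/2: 0 = 0,  tree(T,5) = L.
Delete trivial equation 0 = 0.
Bind L := tree(T,5); no other remaining equation mentions L.
Delete trivial equation 5 = 5.
Decompose node/2: one = one,  tree(nil,S) = tree(nil,one).
Delete trivial equation one = one.
Decompose tree/2: nil = nil,  S = one.
Delete trivial equation nil = nil.
Bind S := one; substituting into the remaining equations gives: tree(wrap(nil),tree(T,nil)) = tree(wrap(nil),tree(wrap(tree(one,wrap(Z))),nil)),  wrap(node(one,wrap(0))) = wrap(Z). Substituting into the earlier binding gives V := tree(one,wrap(Z)).
Decompose tree/2: wrap(nil) = wrap(nil),  tree(T,nil) = tree(wrap(tree(one,wrap(Z))),nil).
Delete trivial equation wrap(nil) = wrap(nil).
Decompose tree/2: T = wrap(tree(one,wrap(Z))),  nil = nil.
Bind T := wrap(tree(one,wrap(Z))); no other remaining equation mentions T. Substituting into the earlier binding gives L := tree(wrap(tree(one,wrap(Z))),5).
Delete trivial equation nil = nil.
Decompose wrap/1: node(one,wrap(0)) = Z.
Bind Z := node(one,wrap(0)). Substituting into the earlier bindings gives V := tree(one,wrap(node(one,wrap(0)))), L := tree(wrap(tree(one,wrap(node(one,wrap(0))))),5), T := wrap(tree(one,wrap(node(one,wrap(0))))).
MGU = { V ↦ tree(one,wrap(node(one,wrap(0)))), L ↦ tree(wrap(tree(one,wrap(node(one,wrap(0))))),5), S ↦ one, T ↦ wrap(tree(one,wrap(node(one,wrap(0))))), Z ↦ node(one,wrap(0)) }, so Z ↦ node(one,wrap(0)).

node(one,wrap(0))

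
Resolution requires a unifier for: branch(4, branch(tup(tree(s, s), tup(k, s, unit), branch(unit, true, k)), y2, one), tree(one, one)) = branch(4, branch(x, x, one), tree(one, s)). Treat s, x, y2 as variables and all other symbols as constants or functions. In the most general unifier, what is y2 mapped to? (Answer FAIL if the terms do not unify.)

tup(tree(one, one), tup(k, one, unit), branch(unit, true, k))

Decompose branch/3: 4 = 4,  branch(tup(tree(s, s), tup(k, s, unit), branch(unit, true, k)), y2, one) = branch(x, x, one),  tree(one, one) = tree(one, s).
Delete trivial equation 4 = 4.
Decompose branch/3: tup(tree(s, s), tup(k, s, unit), branch(unit, true, k)) = x,  y2 = x,  one = one.
Bind x := tup(tree(s, s), tup(k, s, unit), branch(unit, true, k)); substituting into the one remaining equation that mentions x gives: y2 = tup(tree(s, s), tup(k, s, unit), branch(unit, true, k)).
Bind y2 := tup(tree(s, s), tup(k, s, unit), branch(unit, true, k)); no other remaining equation mentions y2.
Delete trivial equation one = one.
Decompose tree/2: one = one,  one = s.
Delete trivial equation one = one.
Bind s := one. Substituting into the earlier bindings gives x := tup(tree(one, one), tup(k, one, unit), branch(unit, true, k)), y2 := tup(tree(one, one), tup(k, one, unit), branch(unit, true, k)).
MGU = { x := tup(tree(one, one), tup(k, one, unit), branch(unit, true, k)), y2 := tup(tree(one, one), tup(k, one, unit), branch(unit, true, k)), s := one }, so y2 := tup(tree(one, one), tup(k, one, unit), branch(unit, true, k)).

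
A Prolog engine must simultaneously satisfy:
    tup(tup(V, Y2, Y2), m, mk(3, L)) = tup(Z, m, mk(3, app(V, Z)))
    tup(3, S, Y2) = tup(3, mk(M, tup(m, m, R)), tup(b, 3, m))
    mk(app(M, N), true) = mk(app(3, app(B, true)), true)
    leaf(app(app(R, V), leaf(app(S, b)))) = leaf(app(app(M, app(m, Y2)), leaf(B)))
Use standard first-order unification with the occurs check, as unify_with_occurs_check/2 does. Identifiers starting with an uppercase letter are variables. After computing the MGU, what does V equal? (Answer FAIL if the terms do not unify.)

Decompose tup/3: tup(V, Y2, Y2) = Z,  m = m,  mk(3, L) = mk(3, app(V, Z)).
Bind Z := tup(V, Y2, Y2); substituting into the one remaining equation that mentions Z gives: mk(3, L) = mk(3, app(V, tup(V, Y2, Y2))).
Delete trivial equation m = m.
Decompose mk/2: 3 = 3,  L = app(V, tup(V, Y2, Y2)).
Delete trivial equation 3 = 3.
Bind L := app(V, tup(V, Y2, Y2)); no other remaining equation mentions L.
Decompose tup/3: 3 = 3,  S = mk(M, tup(m, m, R)),  Y2 = tup(b, 3, m).
Delete trivial equation 3 = 3.
Bind S := mk(M, tup(m, m, R)); substituting into the one remaining equation that mentions S gives: leaf(app(app(R, V), leaf(app(mk(M, tup(m, m, R)), b)))) = leaf(app(app(M, app(m, Y2)), leaf(B))).
Bind Y2 := tup(b, 3, m); substituting into the one remaining equation that mentions Y2 gives: leaf(app(app(R, V), leaf(app(mk(M, tup(m, m, R)), b)))) = leaf(app(app(M, app(m, tup(b, 3, m))), leaf(B))). Substituting into the earlier bindings gives Z := tup(V, tup(b, 3, m), tup(b, 3, m)), L := app(V, tup(V, tup(b, 3, m), tup(b, 3, m))).
Decompose mk/2: app(M, N) = app(3, app(B, true)),  true = true.
Decompose app/2: M = 3,  N = app(B, true).
Bind M := 3; substituting into the one remaining equation that mentions M gives: leaf(app(app(R, V), leaf(app(mk(3, tup(m, m, R)), b)))) = leaf(app(app(3, app(m, tup(b, 3, m))), leaf(B))). Substituting into the earlier binding gives S := mk(3, tup(m, m, R)).
Bind N := app(B, true); no other remaining equation mentions N.
Delete trivial equation true = true.
Decompose leaf/1: app(app(R, V), leaf(app(mk(3, tup(m, m, R)), b))) = app(app(3, app(m, tup(b, 3, m))), leaf(B)).
Decompose app/2: app(R, V) = app(3, app(m, tup(b, 3, m))),  leaf(app(mk(3, tup(m, m, R)), b)) = leaf(B).
Decompose app/2: R = 3,  V = app(m, tup(b, 3, m)).
Bind R := 3; substituting into the one remaining equation that mentions R gives: leaf(app(mk(3, tup(m, m, 3)), b)) = leaf(B). Substituting into the earlier binding gives S := mk(3, tup(m, m, 3)).
Bind V := app(m, tup(b, 3, m)); no other remaining equation mentions V. Substituting into the earlier bindings gives Z := tup(app(m, tup(b, 3, m)), tup(b, 3, m), tup(b, 3, m)), L := app(app(m, tup(b, 3, m)), tup(app(m, tup(b, 3, m)), tup(b, 3, m), tup(b, 3, m))).
Decompose leaf/1: app(mk(3, tup(m, m, 3)), b) = B.
Bind B := app(mk(3, tup(m, m, 3)), b). Substituting into the earlier binding gives N := app(app(mk(3, tup(m, m, 3)), b), true).
MGU = { Z = tup(app(m, tup(b, 3, m)), tup(b, 3, m), tup(b, 3, m)), L = app(app(m, tup(b, 3, m)), tup(app(m, tup(b, 3, m)), tup(b, 3, m), tup(b, 3, m))), S = mk(3, tup(m, m, 3)), Y2 = tup(b, 3, m), M = 3, N = app(app(mk(3, tup(m, m, 3)), b), true), R = 3, V = app(m, tup(b, 3, m)), B = app(mk(3, tup(m, m, 3)), b) }, so V = app(m, tup(b, 3, m)).

app(m, tup(b, 3, m))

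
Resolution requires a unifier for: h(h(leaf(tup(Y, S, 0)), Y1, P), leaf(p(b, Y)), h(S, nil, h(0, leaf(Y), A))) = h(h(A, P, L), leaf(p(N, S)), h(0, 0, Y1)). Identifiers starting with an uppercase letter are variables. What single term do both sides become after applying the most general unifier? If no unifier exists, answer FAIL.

Decompose h/3: h(leaf(tup(Y, S, 0)), Y1, P) = h(A, P, L),  leaf(p(b, Y)) = leaf(p(N, S)),  h(S, nil, h(0, leaf(Y), A)) = h(0, 0, Y1).
Decompose h/3: leaf(tup(Y, S, 0)) = A,  Y1 = P,  P = L.
Bind A := leaf(tup(Y, S, 0)); substituting into the one remaining equation that mentions A gives: h(S, nil, h(0, leaf(Y), leaf(tup(Y, S, 0)))) = h(0, 0, Y1).
Bind Y1 := P; substituting into the one remaining equation that mentions Y1 gives: h(S, nil, h(0, leaf(Y), leaf(tup(Y, S, 0)))) = h(0, 0, P).
Bind P := L; substituting into the one remaining equation that mentions P gives: h(S, nil, h(0, leaf(Y), leaf(tup(Y, S, 0)))) = h(0, 0, L). Substituting into the earlier binding gives Y1 := L.
Decompose leaf/1: p(b, Y) = p(N, S).
Decompose p/2: b = N,  Y = S.
Bind N := b; no other remaining equation mentions N.
Bind Y := S; substituting into the remaining equation gives: h(S, nil, h(0, leaf(S), leaf(tup(S, S, 0)))) = h(0, 0, L). Substituting into the earlier binding gives A := leaf(tup(S, S, 0)).
Decompose h/3: S = 0,  nil = 0,  h(0, leaf(S), leaf(tup(S, S, 0))) = L.
Bind S := 0; substituting into the one remaining equation that mentions S gives: h(0, leaf(0), leaf(tup(0, 0, 0))) = L. Substituting into the earlier bindings gives A := leaf(tup(0, 0, 0)), Y := 0.
Clash: constants nil and 0 differ; no unifier exists.

FAIL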